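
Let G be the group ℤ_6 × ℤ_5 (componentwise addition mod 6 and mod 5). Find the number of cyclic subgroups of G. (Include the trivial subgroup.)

Each element a generates a cyclic subgroup ⟨a⟩; distinct elements may generate the same one (a cyclic group of order d has φ(d) generators).
Cyclic subgroups by order — order 1: 1; order 2: 1; order 3: 1; order 5: 1; order 6: 1; order 10: 1; order 15: 1; order 30: 1.
Total: 8.

8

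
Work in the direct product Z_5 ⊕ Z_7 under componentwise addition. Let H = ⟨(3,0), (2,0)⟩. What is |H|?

|⟨(3,0)⟩| = 5 and |⟨(2,0)⟩| = 5, so |H| is a multiple of lcm(5, 5) = 5 and divides |G| = 35.
Closing under the operation: H = {(0,0), (1,0), (2,0), (3,0), (4,0)}, so |H| = 5.

5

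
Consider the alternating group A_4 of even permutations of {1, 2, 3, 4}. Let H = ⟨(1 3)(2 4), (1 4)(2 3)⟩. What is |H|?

4

|⟨(1 3)(2 4)⟩| = 2 and |⟨(1 4)(2 3)⟩| = 2, so |H| is a multiple of lcm(2, 2) = 2 and divides |G| = 12.
Closing under the operation: H = {e, (1 2)(3 4), (1 3)(2 4), (1 4)(2 3)}, so |H| = 4.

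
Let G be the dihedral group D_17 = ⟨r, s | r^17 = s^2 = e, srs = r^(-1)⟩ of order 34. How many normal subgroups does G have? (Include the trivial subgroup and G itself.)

G has 20 subgroups. Checking conjugation-invariance by order — order 1: 1/1 normal; order 2: 0/17 normal; order 17: 1/1 normal; order 34: 1/1 normal.
Total normal subgroups: 3.

3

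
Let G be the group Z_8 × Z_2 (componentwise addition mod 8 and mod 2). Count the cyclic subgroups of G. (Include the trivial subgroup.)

Group the elements of G by the cyclic subgroup they generate; each cyclic subgroup of order d accounts for φ(d) elements.
Cyclic subgroups by order — order 1: 1; order 2: 3; order 4: 2; order 8: 2.
Total: 8.

8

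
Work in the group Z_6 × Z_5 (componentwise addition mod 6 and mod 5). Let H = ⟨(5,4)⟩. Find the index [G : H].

|⟨(5,4)⟩| = 30 and |G| = 30.
By Lagrange, [G : H] = |G|/|H| = 30/30 = 1.

1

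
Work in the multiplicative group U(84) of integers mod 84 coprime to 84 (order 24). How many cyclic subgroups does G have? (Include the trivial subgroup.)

Group the elements of G by the cyclic subgroup they generate; each cyclic subgroup of order d accounts for φ(d) elements.
Cyclic subgroups by order — order 1: 1; order 2: 7; order 3: 1; order 6: 7.
Total: 16.

16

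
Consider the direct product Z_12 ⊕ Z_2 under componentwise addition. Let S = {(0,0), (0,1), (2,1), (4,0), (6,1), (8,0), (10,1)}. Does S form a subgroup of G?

No

|S| = 7 does not divide |G| = 24, so by Lagrange S is not a subgroup.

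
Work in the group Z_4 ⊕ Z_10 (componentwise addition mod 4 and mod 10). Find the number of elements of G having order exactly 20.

16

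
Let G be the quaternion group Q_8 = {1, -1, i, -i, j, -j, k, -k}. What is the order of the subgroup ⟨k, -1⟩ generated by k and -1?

|⟨k⟩| = 4 and |⟨-1⟩| = 2, so |H| is a multiple of lcm(4, 2) = 4 and divides |G| = 8.
Closing under the operation: H = {1, -1, k, -k}, so |H| = 4.

4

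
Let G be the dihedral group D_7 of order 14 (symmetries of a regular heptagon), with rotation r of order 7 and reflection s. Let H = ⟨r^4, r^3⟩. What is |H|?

|⟨r^4⟩| = 7 and |⟨r^3⟩| = 7, so |H| is a multiple of lcm(7, 7) = 7 and divides |G| = 14.
Closing under the operation: H = {e, r, r^2, r^3, r^4, r^5, r^6}, so |H| = 7.

7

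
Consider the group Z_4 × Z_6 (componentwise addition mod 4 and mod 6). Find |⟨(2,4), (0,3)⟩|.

12

|⟨(2,4)⟩| = 6 and |⟨(0,3)⟩| = 2, so |H| is a multiple of lcm(6, 2) = 6 and divides |G| = 24.
Closing under the operation: H = {(0,0), (0,1), (0,2), (0,3), (0,4), (0,5), (2,0), (2,1), (2,2), (2,3), (2,4), (2,5)}, so |H| = 12.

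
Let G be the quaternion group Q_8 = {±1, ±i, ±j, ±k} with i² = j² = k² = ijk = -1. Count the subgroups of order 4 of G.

3

|G| = 8 and 4 | 8, so subgroups of order 4 are possible by Lagrange.
The subgroups of order 4 are: {1, -1, i, -i}; {1, -1, j, -j}; {1, -1, k, -k}.
So G has 3 subgroups of order 4.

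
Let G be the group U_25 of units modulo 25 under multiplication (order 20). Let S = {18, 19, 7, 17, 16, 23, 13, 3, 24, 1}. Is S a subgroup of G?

13 ∈ S but its inverse 2 ∉ S, so S is not a subgroup.

No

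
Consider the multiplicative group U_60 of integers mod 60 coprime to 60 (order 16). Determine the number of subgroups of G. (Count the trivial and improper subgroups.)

27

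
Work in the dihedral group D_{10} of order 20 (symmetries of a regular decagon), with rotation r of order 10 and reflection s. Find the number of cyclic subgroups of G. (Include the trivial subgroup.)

14

A cyclic subgroup of order d is generated by each of its φ(d) elements of order d, so the cyclic subgroups of order d number (#elements of order d)/φ(d).
Cyclic subgroups by order — order 1: 1; order 2: 11; order 5: 1; order 10: 1.
Total: 14.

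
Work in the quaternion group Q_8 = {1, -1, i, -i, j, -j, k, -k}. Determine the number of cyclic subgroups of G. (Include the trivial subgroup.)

5

Group the elements of G by the cyclic subgroup they generate; each cyclic subgroup of order d accounts for φ(d) elements.
Cyclic subgroups by order — order 1: 1; order 2: 1; order 4: 3.
Total: 5.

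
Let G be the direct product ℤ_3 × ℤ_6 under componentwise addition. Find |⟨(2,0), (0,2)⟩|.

|⟨(2,0)⟩| = 3 and |⟨(0,2)⟩| = 3, so |H| is a multiple of lcm(3, 3) = 3 and divides |G| = 18.
Closing under the operation: H = {(0,0), (0,2), (0,4), (1,0), (1,2), (1,4), (2,0), (2,2), (2,4)}, so |H| = 9.

9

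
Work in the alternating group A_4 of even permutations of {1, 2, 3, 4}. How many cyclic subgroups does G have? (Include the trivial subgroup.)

A cyclic subgroup of order d is generated by each of its φ(d) elements of order d, so the cyclic subgroups of order d number (#elements of order d)/φ(d).
Cyclic subgroups by order — order 1: 1; order 2: 3; order 3: 4.
Total: 8.

8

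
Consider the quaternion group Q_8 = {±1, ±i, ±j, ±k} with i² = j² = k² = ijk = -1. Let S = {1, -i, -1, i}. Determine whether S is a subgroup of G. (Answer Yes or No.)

Yes

|S| = 4 divides |G| = 8, consistent with Lagrange.
S contains the identity, every element's inverse is in S, and S is closed under ·: it is a subgroup.
In fact S = ⟨-i⟩.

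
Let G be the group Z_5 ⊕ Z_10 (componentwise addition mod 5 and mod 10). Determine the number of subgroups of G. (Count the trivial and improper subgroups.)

16

|G| = 50, so by Lagrange every subgroup order divides 50. Divisors: 1, 2, 5, 10, 25, 50.
Subgroups by order — order 1: 1; order 2: 1; order 5: 6; order 10: 6; order 25: 1; order 50: 1.
Total: 1 + 1 + 6 + 6 + 1 + 1 = 16.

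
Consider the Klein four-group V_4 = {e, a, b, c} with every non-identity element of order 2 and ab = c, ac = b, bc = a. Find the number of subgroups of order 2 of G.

|G| = 4 and 2 | 4, so subgroups of order 2 are possible by Lagrange.
The subgroups of order 2 are: {e, a}; {e, b}; {e, c}.
So G has 3 subgroups of order 2.

3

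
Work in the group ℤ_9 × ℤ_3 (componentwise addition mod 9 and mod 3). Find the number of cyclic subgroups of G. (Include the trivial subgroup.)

8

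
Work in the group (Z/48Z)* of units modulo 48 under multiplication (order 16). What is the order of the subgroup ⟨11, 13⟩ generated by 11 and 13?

|⟨11⟩| = 4 and |⟨13⟩| = 4, so |H| is a multiple of lcm(4, 4) = 4 and divides |G| = 16.
Closing under the operation: H = {1, 11, 13, 23, 25, 35, 37, 47}, so |H| = 8.

8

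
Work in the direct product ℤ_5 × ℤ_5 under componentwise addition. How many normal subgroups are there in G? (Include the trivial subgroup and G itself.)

G is abelian, so every subgroup is normal.
G has 8 subgroups in total, hence 8 normal subgroups.

8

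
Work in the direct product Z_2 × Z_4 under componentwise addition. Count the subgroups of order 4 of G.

3

|G| = 8 and 4 | 8, so subgroups of order 4 are possible by Lagrange.
The subgroups of order 4 are: {(0,0), (0,1), (0,2), (0,3)}; {(0,0), (0,2), (1,0), (1,2)}; {(0,0), (0,2), (1,1), (1,3)}.
So G has 3 subgroups of order 4.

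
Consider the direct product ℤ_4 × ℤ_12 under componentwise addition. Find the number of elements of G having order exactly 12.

An element (a,b) has order lcm(ord(a), ord(b)); count pairs with lcm equal to 12.
Enumerating gives 24 such elements.

24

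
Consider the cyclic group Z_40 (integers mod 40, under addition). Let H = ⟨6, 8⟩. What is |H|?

20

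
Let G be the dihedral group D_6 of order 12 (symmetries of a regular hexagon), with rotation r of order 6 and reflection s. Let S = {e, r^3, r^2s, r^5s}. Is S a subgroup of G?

Yes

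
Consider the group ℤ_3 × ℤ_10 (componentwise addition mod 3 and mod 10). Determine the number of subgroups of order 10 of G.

1

|G| = 30 and 10 | 30, so subgroups of order 10 are possible by Lagrange.
The subgroups of order 10 are: {(0,0), (0,1), (0,2), (0,3), (0,4), (0,5), (0,6), (0,7), (0,8), (0,9)}.
So G has 1 subgroup of order 10.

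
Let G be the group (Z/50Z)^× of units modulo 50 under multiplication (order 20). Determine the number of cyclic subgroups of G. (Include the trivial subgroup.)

6

Group the elements of G by the cyclic subgroup they generate; each cyclic subgroup of order d accounts for φ(d) elements.
Cyclic subgroups by order — order 1: 1; order 2: 1; order 4: 1; order 5: 1; order 10: 1; order 20: 1.
Total: 6.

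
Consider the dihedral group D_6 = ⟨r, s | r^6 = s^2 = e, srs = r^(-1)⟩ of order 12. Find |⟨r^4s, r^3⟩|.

|⟨r^4s⟩| = 2 and |⟨r^3⟩| = 2, so |H| is a multiple of lcm(2, 2) = 2 and divides |G| = 12.
Closing under the operation: H = {e, r^3, rs, r^4s}, so |H| = 4.

4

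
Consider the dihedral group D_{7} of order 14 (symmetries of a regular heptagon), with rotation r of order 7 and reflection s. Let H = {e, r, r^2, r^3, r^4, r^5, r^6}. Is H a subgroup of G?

Yes

|H| = 7 divides |G| = 14, consistent with Lagrange.
H contains the identity, every element's inverse is in H, and H is closed under ·: it is a subgroup.
In fact H = ⟨r^4⟩.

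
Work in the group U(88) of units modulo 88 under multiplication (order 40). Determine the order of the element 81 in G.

5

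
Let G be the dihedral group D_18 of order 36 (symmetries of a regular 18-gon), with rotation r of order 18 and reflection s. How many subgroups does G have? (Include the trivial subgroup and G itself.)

45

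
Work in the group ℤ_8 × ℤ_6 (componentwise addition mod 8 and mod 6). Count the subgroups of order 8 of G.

3

|G| = 48 and 8 | 48, so subgroups of order 8 are possible by Lagrange.
The subgroups of order 8 are: {(0,0), (0,3), (2,0), (2,3), (4,0), (4,3), (6,0), (6,3)}; {(0,0), (1,0), (2,0), (3,0), (4,0), (5,0), (6,0), (7,0)}; {(0,0), (1,3), (2,0), (3,3), (4,0), (5,3), (6,0), (7,3)}.
So G has 3 subgroups of order 8.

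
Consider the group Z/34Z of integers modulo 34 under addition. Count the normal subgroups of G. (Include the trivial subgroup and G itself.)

G is abelian, so every subgroup is normal.
G has 4 subgroups in total, hence 4 normal subgroups.

4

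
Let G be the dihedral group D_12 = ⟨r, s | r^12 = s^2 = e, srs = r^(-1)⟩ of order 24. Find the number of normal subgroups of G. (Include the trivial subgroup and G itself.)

G has 34 subgroups. Checking conjugation-invariance by order — order 1: 1/1 normal; order 2: 1/13 normal; order 3: 1/1 normal; order 4: 1/7 normal; order 6: 1/5 normal; order 8: 0/3 normal; order 12: 3/3 normal; order 24: 1/1 normal.
Total normal subgroups: 9.

9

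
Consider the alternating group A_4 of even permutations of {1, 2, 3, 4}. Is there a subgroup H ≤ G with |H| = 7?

No

7 does not divide |G| = 12, so by Lagrange no subgroup of order 7 exists.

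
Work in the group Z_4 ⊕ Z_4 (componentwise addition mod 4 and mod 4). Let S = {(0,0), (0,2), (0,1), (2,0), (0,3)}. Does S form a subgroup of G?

|S| = 5 does not divide |G| = 16, so by Lagrange S is not a subgroup.

No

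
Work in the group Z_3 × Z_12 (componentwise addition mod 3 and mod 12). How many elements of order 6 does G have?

8

An element (a,b) has order lcm(ord(a), ord(b)); count pairs with lcm equal to 6.
Enumerating gives 8 such elements.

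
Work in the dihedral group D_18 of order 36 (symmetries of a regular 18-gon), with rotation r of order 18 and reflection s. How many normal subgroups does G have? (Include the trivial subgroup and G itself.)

G has 45 subgroups. Checking conjugation-invariance by order — order 1: 1/1 normal; order 2: 1/19 normal; order 3: 1/1 normal; order 4: 0/9 normal; order 6: 1/7 normal; order 9: 1/1 normal; order 12: 0/3 normal; order 18: 3/3 normal; order 36: 1/1 normal.
Total normal subgroups: 9.

9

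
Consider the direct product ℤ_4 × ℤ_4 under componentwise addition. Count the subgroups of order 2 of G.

3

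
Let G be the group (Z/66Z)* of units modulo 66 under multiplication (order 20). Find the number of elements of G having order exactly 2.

3

The elements of order 2 are: 23, 43, 65.
That's 3.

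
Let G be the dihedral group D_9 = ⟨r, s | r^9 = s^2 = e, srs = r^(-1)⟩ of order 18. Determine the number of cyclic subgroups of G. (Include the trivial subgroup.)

12

A cyclic subgroup of order d is generated by each of its φ(d) elements of order d, so the cyclic subgroups of order d number (#elements of order d)/φ(d).
Cyclic subgroups by order — order 1: 1; order 2: 9; order 3: 1; order 9: 1.
Total: 12.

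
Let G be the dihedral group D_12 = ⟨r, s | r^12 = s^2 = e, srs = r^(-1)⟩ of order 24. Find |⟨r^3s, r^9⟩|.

8

|⟨r^3s⟩| = 2 and |⟨r^9⟩| = 4, so |H| is a multiple of lcm(2, 4) = 4 and divides |G| = 24.
Closing under the operation: H = {e, r^3, r^6, r^9, s, r^3s, r^6s, r^9s}, so |H| = 8.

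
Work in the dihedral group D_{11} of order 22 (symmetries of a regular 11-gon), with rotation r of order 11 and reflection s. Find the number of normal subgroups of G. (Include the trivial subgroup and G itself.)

G has 14 subgroups. Checking conjugation-invariance by order — order 1: 1/1 normal; order 2: 0/11 normal; order 11: 1/1 normal; order 22: 1/1 normal.
Total normal subgroups: 3.

3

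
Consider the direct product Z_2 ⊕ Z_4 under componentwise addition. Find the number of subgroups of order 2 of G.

|G| = 8 and 2 | 8, so subgroups of order 2 are possible by Lagrange.
The subgroups of order 2 are: {(0,0), (0,2)}; {(0,0), (1,0)}; {(0,0), (1,2)}.
So G has 3 subgroups of order 2.

3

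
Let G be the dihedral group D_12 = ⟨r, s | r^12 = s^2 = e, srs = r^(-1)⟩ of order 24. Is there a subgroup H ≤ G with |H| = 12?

12 | 24. A subgroup of order 12 is {e, r, r^2, r^3, r^4, r^5, r^6, r^7, r^8, r^9, r^10, r^11}.

Yes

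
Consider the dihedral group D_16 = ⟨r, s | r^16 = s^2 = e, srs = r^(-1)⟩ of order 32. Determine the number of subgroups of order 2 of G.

17

|G| = 32 and 2 | 32, so subgroups of order 2 are possible by Lagrange.
The subgroups of order 2 are: {e, r^10s}; {e, r^11s}; {e, r^12s}; {e, r^13s}; … (17 in all).
So G has 17 subgroups of order 2.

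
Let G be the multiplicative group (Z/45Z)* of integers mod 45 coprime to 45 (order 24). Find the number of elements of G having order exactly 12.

8

The elements of order 12 are: 2, 7, 13, 22, 23, 32, 38, 43.
That's 8.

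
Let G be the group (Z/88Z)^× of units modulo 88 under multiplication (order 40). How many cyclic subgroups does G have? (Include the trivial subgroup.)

16

Group the elements of G by the cyclic subgroup they generate; each cyclic subgroup of order d accounts for φ(d) elements.
Cyclic subgroups by order — order 1: 1; order 2: 7; order 5: 1; order 10: 7.
Total: 16.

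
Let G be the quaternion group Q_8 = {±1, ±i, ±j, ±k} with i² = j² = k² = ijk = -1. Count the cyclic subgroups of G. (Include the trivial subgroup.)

A cyclic subgroup of order d is generated by each of its φ(d) elements of order d, so the cyclic subgroups of order d number (#elements of order d)/φ(d).
Cyclic subgroups by order — order 1: 1; order 2: 1; order 4: 3.
Total: 5.

5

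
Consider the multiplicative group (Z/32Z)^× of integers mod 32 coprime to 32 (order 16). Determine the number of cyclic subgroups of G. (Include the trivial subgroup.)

8

Each element a generates a cyclic subgroup ⟨a⟩; distinct elements may generate the same one (a cyclic group of order d has φ(d) generators).
Cyclic subgroups by order — order 1: 1; order 2: 3; order 4: 2; order 8: 2.
Total: 8.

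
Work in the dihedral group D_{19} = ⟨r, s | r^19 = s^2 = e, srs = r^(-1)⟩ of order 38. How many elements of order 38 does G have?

No element of G has order 38 (even though 38 | 38).

0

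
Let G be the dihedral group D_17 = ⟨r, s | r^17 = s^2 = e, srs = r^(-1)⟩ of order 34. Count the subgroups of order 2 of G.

17

|G| = 34 and 2 | 34, so subgroups of order 2 are possible by Lagrange.
The subgroups of order 2 are: {e, r^10s}; {e, r^11s}; {e, r^12s}; {e, r^13s}; … (17 in all).
So G has 17 subgroups of order 2.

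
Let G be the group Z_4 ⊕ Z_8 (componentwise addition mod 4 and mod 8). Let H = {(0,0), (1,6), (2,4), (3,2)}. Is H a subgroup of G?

Yes

|H| = 4 divides |G| = 32, consistent with Lagrange.
H contains the identity, every element's inverse is in H, and H is closed under +: it is a subgroup.
In fact H = ⟨(1,6)⟩.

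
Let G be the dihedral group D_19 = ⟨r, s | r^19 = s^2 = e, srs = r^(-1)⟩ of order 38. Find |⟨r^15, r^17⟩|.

|⟨r^15⟩| = 19 and |⟨r^17⟩| = 19, so |H| is a multiple of lcm(19, 19) = 19 and divides |G| = 38.
Closing under the operation: H = {e, r, r^2, r^3, r^4, r^5, r^6, r^7, r^8, r^9, r^10, r^11, r^12, r^13, r^14, r^15, r^16, r^17, r^18}, so |H| = 19.

19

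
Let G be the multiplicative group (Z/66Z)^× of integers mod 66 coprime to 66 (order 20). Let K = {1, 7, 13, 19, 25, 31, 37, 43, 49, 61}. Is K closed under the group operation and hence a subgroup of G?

|K| = 10 divides |G| = 20, consistent with Lagrange.
K contains the identity, every element's inverse is in K, and K is closed under ·: it is a subgroup.
In fact K = ⟨7⟩.

Yes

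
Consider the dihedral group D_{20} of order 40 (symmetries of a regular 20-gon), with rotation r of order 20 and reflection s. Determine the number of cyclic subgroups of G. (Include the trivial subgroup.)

26

Group the elements of G by the cyclic subgroup they generate; each cyclic subgroup of order d accounts for φ(d) elements.
Cyclic subgroups by order — order 1: 1; order 2: 21; order 4: 1; order 5: 1; order 10: 1; order 20: 1.
Total: 26.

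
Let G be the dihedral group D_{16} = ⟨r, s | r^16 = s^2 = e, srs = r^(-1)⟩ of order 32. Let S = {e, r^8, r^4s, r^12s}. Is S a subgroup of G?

Yes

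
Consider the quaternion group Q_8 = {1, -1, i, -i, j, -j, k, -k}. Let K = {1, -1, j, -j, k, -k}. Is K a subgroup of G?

|K| = 6 does not divide |G| = 8, so by Lagrange K is not a subgroup.

No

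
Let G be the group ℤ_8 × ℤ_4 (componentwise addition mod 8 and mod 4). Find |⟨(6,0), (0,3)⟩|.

16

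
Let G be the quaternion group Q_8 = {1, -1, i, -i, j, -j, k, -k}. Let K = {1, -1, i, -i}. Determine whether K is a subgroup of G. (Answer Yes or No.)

|K| = 4 divides |G| = 8, consistent with Lagrange.
K contains the identity, every element's inverse is in K, and K is closed under ·: it is a subgroup.
In fact K = ⟨-i⟩.

Yes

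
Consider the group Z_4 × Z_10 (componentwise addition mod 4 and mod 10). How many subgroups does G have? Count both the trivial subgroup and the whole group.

16

|G| = 40, so by Lagrange every subgroup order divides 40. Divisors: 1, 2, 4, 5, 8, 10, 20, 40.
Subgroups by order — order 1: 1; order 2: 3; order 4: 3; order 5: 1; order 8: 1; order 10: 3; order 20: 3; order 40: 1.
Total: 1 + 3 + 3 + 1 + 1 + 3 + 3 + 1 = 16.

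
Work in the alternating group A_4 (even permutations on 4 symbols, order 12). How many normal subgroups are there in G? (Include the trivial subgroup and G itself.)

3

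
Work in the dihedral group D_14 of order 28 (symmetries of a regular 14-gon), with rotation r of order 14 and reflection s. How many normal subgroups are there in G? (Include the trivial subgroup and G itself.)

G has 28 subgroups. Checking conjugation-invariance by order — order 1: 1/1 normal; order 2: 1/15 normal; order 4: 0/7 normal; order 7: 1/1 normal; order 14: 3/3 normal; order 28: 1/1 normal.
Total normal subgroups: 7.

7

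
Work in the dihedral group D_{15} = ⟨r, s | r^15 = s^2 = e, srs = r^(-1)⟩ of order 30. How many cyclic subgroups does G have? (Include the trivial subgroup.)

Group the elements of G by the cyclic subgroup they generate; each cyclic subgroup of order d accounts for φ(d) elements.
Cyclic subgroups by order — order 1: 1; order 2: 15; order 3: 1; order 5: 1; order 15: 1.
Total: 19.

19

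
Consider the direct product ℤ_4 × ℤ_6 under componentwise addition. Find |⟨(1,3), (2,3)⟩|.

8

|⟨(1,3)⟩| = 4 and |⟨(2,3)⟩| = 2, so |H| is a multiple of lcm(4, 2) = 4 and divides |G| = 24.
Closing under the operation: H = {(0,0), (0,3), (1,0), (1,3), (2,0), (2,3), (3,0), (3,3)}, so |H| = 8.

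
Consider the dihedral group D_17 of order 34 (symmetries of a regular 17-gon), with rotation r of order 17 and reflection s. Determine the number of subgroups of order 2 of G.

17

|G| = 34 and 2 | 34, so subgroups of order 2 are possible by Lagrange.
The subgroups of order 2 are: {e, r^10s}; {e, r^11s}; {e, r^12s}; {e, r^13s}; … (17 in all).
So G has 17 subgroups of order 2.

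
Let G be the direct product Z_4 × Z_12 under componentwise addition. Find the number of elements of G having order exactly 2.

An element (a,b) has order lcm(ord(a), ord(b)); count pairs with lcm equal to 2.
Enumerating gives 3 such elements.

3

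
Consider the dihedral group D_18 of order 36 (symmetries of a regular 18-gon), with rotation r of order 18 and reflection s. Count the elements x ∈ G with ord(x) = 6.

The elements of order 6 are: r^3, r^15.
That's 2.

2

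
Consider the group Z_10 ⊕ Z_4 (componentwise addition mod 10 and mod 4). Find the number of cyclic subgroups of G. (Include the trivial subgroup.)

12

Group the elements of G by the cyclic subgroup they generate; each cyclic subgroup of order d accounts for φ(d) elements.
Cyclic subgroups by order — order 1: 1; order 2: 3; order 4: 2; order 5: 1; order 10: 3; order 20: 2.
Total: 12.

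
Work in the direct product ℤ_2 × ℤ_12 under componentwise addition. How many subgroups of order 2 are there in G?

|G| = 24 and 2 | 24, so subgroups of order 2 are possible by Lagrange.
The subgroups of order 2 are: {(0,0), (0,6)}; {(0,0), (1,0)}; {(0,0), (1,6)}.
So G has 3 subgroups of order 2.

3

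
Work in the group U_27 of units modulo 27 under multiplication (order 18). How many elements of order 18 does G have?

6

The elements of order 18 are: 2, 5, 11, 14, 20, 23.
That's 6.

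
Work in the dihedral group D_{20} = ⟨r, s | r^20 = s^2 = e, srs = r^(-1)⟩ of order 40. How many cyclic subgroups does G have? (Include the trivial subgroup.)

Each element a generates a cyclic subgroup ⟨a⟩; distinct elements may generate the same one (a cyclic group of order d has φ(d) generators).
Cyclic subgroups by order — order 1: 1; order 2: 21; order 4: 1; order 5: 1; order 10: 1; order 20: 1.
Total: 26.

26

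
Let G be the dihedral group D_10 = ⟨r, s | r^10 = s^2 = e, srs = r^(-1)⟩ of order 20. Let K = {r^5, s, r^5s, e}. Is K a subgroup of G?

Yes

|K| = 4 divides |G| = 20, consistent with Lagrange.
K contains the identity, every element's inverse is in K, and K is closed under ·: it is a subgroup.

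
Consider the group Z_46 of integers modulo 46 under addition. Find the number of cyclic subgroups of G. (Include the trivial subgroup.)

4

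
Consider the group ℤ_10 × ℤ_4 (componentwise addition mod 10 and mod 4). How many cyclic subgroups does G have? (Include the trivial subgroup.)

Group the elements of G by the cyclic subgroup they generate; each cyclic subgroup of order d accounts for φ(d) elements.
Cyclic subgroups by order — order 1: 1; order 2: 3; order 4: 2; order 5: 1; order 10: 3; order 20: 2.
Total: 12.

12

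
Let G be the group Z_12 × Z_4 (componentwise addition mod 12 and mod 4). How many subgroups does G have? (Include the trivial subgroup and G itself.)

30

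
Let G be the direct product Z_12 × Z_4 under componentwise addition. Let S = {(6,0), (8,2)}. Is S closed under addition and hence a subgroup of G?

The identity (0,0) ∉ S, so S is not a subgroup.

No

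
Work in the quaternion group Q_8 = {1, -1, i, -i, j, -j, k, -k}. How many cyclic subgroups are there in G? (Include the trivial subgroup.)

5

Each element a generates a cyclic subgroup ⟨a⟩; distinct elements may generate the same one (a cyclic group of order d has φ(d) generators).
Cyclic subgroups by order — order 1: 1; order 2: 1; order 4: 3.
Total: 5.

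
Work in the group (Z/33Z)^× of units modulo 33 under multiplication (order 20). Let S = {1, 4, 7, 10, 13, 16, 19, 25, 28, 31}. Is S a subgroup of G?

Yes

|S| = 10 divides |G| = 20, consistent with Lagrange.
S contains the identity, every element's inverse is in S, and S is closed under ·: it is a subgroup.
In fact S = ⟨7⟩.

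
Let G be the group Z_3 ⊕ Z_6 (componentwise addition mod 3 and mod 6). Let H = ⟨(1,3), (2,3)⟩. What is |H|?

6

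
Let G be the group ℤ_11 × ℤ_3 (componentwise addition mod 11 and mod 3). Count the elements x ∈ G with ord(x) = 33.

An element (a,b) has order lcm(ord(a), ord(b)); count pairs with lcm equal to 33.
Enumerating gives 20 such elements.

20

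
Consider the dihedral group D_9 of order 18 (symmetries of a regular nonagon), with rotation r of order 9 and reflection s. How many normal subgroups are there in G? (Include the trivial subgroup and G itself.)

4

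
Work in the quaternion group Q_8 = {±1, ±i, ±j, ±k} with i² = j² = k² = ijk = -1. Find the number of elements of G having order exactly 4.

6

The elements of order 4 are: i, -i, j, -j, k, -k.
That's 6.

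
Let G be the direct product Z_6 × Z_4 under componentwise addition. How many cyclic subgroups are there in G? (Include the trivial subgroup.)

A cyclic subgroup of order d is generated by each of its φ(d) elements of order d, so the cyclic subgroups of order d number (#elements of order d)/φ(d).
Cyclic subgroups by order — order 1: 1; order 2: 3; order 3: 1; order 4: 2; order 6: 3; order 12: 2.
Total: 12.

12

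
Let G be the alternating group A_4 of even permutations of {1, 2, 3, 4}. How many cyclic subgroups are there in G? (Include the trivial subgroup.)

8

Group the elements of G by the cyclic subgroup they generate; each cyclic subgroup of order d accounts for φ(d) elements.
Cyclic subgroups by order — order 1: 1; order 2: 3; order 3: 4.
Total: 8.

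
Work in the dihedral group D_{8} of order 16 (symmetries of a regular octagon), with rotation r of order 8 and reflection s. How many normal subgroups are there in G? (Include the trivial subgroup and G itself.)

7

G has 19 subgroups. Checking conjugation-invariance by order — order 1: 1/1 normal; order 2: 1/9 normal; order 4: 1/5 normal; order 8: 3/3 normal; order 16: 1/1 normal.
Total normal subgroups: 7.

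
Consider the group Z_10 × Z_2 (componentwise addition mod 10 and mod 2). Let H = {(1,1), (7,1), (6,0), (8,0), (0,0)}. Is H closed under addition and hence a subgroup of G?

(7,1) ∈ H but its inverse (3,1) ∉ H, so H is not a subgroup.

No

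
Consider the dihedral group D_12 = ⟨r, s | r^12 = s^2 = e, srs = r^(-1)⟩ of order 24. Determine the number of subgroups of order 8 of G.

|G| = 24 and 8 | 24, so subgroups of order 8 are possible by Lagrange.
The subgroups of order 8 are: {e, r^3, r^6, r^9, rs, r^4s, r^7s, r^10s}; {e, r^3, r^6, r^9, r^2s, r^5s, r^8s, r^11s}; {e, r^3, r^6, r^9, s, r^3s, r^6s, r^9s}.
So G has 3 subgroups of order 8.

3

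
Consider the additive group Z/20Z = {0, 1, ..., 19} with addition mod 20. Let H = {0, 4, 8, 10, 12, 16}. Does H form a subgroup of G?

|H| = 6 does not divide |G| = 20, so by Lagrange H is not a subgroup.

No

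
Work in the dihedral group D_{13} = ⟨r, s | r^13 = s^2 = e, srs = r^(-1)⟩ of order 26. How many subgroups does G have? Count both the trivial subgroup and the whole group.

16

|G| = 26, so by Lagrange every subgroup order divides 26. Divisors: 1, 2, 13, 26.
Subgroups by order — order 1: 1; order 2: 13; order 13: 1; order 26: 1.
Total: 1 + 13 + 1 + 1 = 16.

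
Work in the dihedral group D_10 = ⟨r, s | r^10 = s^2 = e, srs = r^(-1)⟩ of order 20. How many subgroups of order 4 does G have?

|G| = 20 and 4 | 20, so subgroups of order 4 are possible by Lagrange.
The subgroups of order 4 are: {e, r^5, r^2s, r^7s}; {e, r^5, r^3s, r^8s}; {e, r^5, r^4s, r^9s}; {e, r^5, s, r^5s}; … (5 in all).
So G has 5 subgroups of order 4.

5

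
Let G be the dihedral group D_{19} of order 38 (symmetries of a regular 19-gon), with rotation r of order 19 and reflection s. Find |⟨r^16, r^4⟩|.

19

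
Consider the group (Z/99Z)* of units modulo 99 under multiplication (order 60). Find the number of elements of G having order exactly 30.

24

Enumerating element orders in G gives 24 elements of order 30.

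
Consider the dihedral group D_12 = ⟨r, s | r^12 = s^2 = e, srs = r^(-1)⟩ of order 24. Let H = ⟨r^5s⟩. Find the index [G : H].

|⟨r^5s⟩| = 2 and |G| = 24.
By Lagrange, [G : H] = |G|/|H| = 24/2 = 12.

12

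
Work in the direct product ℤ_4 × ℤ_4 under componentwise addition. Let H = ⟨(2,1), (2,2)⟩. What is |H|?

|⟨(2,1)⟩| = 4 and |⟨(2,2)⟩| = 2, so |H| is a multiple of lcm(4, 2) = 4 and divides |G| = 16.
Closing under the operation: H = {(0,0), (0,1), (0,2), (0,3), (2,0), (2,1), (2,2), (2,3)}, so |H| = 8.

8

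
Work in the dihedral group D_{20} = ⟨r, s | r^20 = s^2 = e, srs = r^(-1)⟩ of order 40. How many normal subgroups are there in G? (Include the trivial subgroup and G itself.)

9

G has 48 subgroups. Checking conjugation-invariance by order — order 1: 1/1 normal; order 2: 1/21 normal; order 4: 1/11 normal; order 5: 1/1 normal; order 8: 0/5 normal; order 10: 1/5 normal; order 20: 3/3 normal; order 40: 1/1 normal.
Total normal subgroups: 9.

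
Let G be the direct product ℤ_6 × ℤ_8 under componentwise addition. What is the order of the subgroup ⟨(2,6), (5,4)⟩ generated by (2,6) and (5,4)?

24

|⟨(2,6)⟩| = 12 and |⟨(5,4)⟩| = 6, so |H| is a multiple of lcm(12, 6) = 12 and divides |G| = 48.
Closing under the operation: H = {(0,0), (0,2), (0,4), (0,6), (1,0), (1,2), (1,4), (1,6), (2,0), (2,2), (2,4), (2,6), (3,0), (3,2), (3,4), (3,6), (4,0), (4,2), (4,4), (4,6), (5,0), (5,2), (5,4), (5,6)}, so |H| = 24.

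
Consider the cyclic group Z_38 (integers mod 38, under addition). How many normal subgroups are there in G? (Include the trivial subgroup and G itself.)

4

G is abelian, so every subgroup is normal.
G has 4 subgroups in total, hence 4 normal subgroups.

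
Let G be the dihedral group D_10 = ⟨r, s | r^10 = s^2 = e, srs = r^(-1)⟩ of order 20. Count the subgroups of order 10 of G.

|G| = 20 and 10 | 20, so subgroups of order 10 are possible by Lagrange.
The subgroups of order 10 are: {e, r, r^2, r^3, r^4, r^5, r^6, r^7, r^8, r^9}; {e, r^2, r^4, r^6, r^8, s, r^2s, r^4s, r^6s, r^8s}; {e, r^2, r^4, r^6, r^8, rs, r^3s, r^5s, r^7s, r^9s}.
So G has 3 subgroups of order 10.

3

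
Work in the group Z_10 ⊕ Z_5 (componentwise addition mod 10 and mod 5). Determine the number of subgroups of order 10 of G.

6

|G| = 50 and 10 | 50, so subgroups of order 10 are possible by Lagrange.
The subgroups of order 10 are: {(0,0), (0,1), (0,2), (0,3), (0,4), (5,0), (5,1), (5,2), (5,3), (5,4)}; {(0,0), (1,0), (2,0), (3,0), (4,0), (5,0), (6,0), (7,0), (8,0), (9,0)}; {(0,0), (1,1), (2,2), (3,3), (4,4), (5,0), (6,1), (7,2), (8,3), (9,4)}; {(0,0), (1,2), (2,4), (3,1), (4,3), (5,0), (6,2), (7,4), (8,1), (9,3)}; … (6 in all).
So G has 6 subgroups of order 10.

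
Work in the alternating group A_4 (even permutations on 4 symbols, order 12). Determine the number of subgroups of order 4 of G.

|G| = 12 and 4 | 12, so subgroups of order 4 are possible by Lagrange.
The subgroups of order 4 are: {e, (1 2)(3 4), (1 3)(2 4), (1 4)(2 3)}.
So G has 1 subgroup of order 4.

1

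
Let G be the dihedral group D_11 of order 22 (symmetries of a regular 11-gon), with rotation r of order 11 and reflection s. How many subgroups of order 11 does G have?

|G| = 22 and 11 | 22, so subgroups of order 11 are possible by Lagrange.
The subgroups of order 11 are: {e, r, r^2, r^3, r^4, r^5, r^6, r^7, r^8, r^9, r^10}.
So G has 1 subgroup of order 11.

1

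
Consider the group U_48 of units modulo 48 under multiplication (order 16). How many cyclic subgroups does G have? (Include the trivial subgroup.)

12

A cyclic subgroup of order d is generated by each of its φ(d) elements of order d, so the cyclic subgroups of order d number (#elements of order d)/φ(d).
Cyclic subgroups by order — order 1: 1; order 2: 7; order 4: 4.
Total: 12.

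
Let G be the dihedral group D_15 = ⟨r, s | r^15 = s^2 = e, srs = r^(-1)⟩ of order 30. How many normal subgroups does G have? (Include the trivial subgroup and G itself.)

G has 28 subgroups. Checking conjugation-invariance by order — order 1: 1/1 normal; order 2: 0/15 normal; order 3: 1/1 normal; order 5: 1/1 normal; order 6: 0/5 normal; order 10: 0/3 normal; order 15: 1/1 normal; order 30: 1/1 normal.
Total normal subgroups: 5.

5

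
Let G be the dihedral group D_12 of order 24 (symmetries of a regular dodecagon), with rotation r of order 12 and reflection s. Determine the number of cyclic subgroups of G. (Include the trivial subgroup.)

18

Each element a generates a cyclic subgroup ⟨a⟩; distinct elements may generate the same one (a cyclic group of order d has φ(d) generators).
Cyclic subgroups by order — order 1: 1; order 2: 13; order 3: 1; order 4: 1; order 6: 1; order 12: 1.
Total: 18.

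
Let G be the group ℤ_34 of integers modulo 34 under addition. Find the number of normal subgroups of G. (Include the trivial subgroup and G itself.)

G is abelian, so every subgroup is normal.
G has 4 subgroups in total, hence 4 normal subgroups.

4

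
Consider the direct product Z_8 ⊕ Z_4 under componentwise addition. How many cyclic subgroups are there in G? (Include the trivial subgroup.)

14

Each element a generates a cyclic subgroup ⟨a⟩; distinct elements may generate the same one (a cyclic group of order d has φ(d) generators).
Cyclic subgroups by order — order 1: 1; order 2: 3; order 4: 6; order 8: 4.
Total: 14.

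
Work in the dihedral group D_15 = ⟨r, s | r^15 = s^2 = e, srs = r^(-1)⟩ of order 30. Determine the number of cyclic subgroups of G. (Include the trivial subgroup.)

19

Each element a generates a cyclic subgroup ⟨a⟩; distinct elements may generate the same one (a cyclic group of order d has φ(d) generators).
Cyclic subgroups by order — order 1: 1; order 2: 15; order 3: 1; order 5: 1; order 15: 1.
Total: 19.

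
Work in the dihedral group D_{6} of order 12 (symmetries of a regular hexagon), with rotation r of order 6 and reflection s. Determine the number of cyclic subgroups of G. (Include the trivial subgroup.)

Group the elements of G by the cyclic subgroup they generate; each cyclic subgroup of order d accounts for φ(d) elements.
Cyclic subgroups by order — order 1: 1; order 2: 7; order 3: 1; order 6: 1.
Total: 10.

10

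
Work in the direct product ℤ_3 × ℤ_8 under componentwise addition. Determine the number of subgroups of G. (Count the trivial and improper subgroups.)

|G| = 24, so by Lagrange every subgroup order divides 24. Divisors: 1, 2, 3, 4, 6, 8, 12, 24.
Subgroups by order — order 1: 1; order 2: 1; order 3: 1; order 4: 1; order 6: 1; order 8: 1; order 12: 1; order 24: 1.
Total: 1 + 1 + 1 + 1 + 1 + 1 + 1 + 1 = 8.

8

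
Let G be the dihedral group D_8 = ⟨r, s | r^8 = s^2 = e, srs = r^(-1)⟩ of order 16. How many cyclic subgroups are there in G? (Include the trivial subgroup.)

12

Group the elements of G by the cyclic subgroup they generate; each cyclic subgroup of order d accounts for φ(d) elements.
Cyclic subgroups by order — order 1: 1; order 2: 9; order 4: 1; order 8: 1.
Total: 12.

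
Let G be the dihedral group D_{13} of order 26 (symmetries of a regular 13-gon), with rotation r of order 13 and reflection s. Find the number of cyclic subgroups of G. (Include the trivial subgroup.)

15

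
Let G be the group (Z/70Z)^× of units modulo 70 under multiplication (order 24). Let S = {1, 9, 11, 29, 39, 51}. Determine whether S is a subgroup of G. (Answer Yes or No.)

Yes

|S| = 6 divides |G| = 24, consistent with Lagrange.
S contains the identity, every element's inverse is in S, and S is closed under ·: it is a subgroup.
In fact S = ⟨39⟩.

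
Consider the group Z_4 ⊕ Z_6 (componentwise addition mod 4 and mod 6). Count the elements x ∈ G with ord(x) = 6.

6

An element (a,b) has order lcm(ord(a), ord(b)); count pairs with lcm equal to 6.
Enumerating gives 6 such elements.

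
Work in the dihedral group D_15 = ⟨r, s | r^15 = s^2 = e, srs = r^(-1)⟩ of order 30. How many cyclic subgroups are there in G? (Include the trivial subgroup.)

Group the elements of G by the cyclic subgroup they generate; each cyclic subgroup of order d accounts for φ(d) elements.
Cyclic subgroups by order — order 1: 1; order 2: 15; order 3: 1; order 5: 1; order 15: 1.
Total: 19.

19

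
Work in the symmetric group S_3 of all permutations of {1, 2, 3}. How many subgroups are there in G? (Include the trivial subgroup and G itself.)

6

|G| = 6, so by Lagrange every subgroup order divides 6. Divisors: 1, 2, 3, 6.
Subgroups by order — order 1: 1; order 2: 3; order 3: 1; order 6: 1.
Total: 1 + 3 + 1 + 1 = 6.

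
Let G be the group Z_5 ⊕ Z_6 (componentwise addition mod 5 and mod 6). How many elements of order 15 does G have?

8

An element (a,b) has order lcm(ord(a), ord(b)); count pairs with lcm equal to 15.
Enumerating gives 8 such elements.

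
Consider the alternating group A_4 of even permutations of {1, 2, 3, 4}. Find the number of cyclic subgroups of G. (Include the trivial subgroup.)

A cyclic subgroup of order d is generated by each of its φ(d) elements of order d, so the cyclic subgroups of order d number (#elements of order d)/φ(d).
Cyclic subgroups by order — order 1: 1; order 2: 3; order 3: 4.
Total: 8.

8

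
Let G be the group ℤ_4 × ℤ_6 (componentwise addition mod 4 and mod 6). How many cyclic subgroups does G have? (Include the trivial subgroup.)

12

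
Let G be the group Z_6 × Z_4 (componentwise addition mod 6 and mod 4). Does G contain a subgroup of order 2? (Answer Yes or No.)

Yes

2 | 24. A subgroup of order 2 is {(0,0), (0,2)}.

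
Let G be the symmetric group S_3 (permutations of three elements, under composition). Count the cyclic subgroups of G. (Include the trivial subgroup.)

5

Group the elements of G by the cyclic subgroup they generate; each cyclic subgroup of order d accounts for φ(d) elements.
Cyclic subgroups by order — order 1: 1; order 2: 3; order 3: 1.
Total: 5.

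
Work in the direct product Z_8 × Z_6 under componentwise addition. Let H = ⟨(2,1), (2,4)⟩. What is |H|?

24

|⟨(2,1)⟩| = 12 and |⟨(2,4)⟩| = 12, so |H| is a multiple of lcm(12, 12) = 12 and divides |G| = 48.
Closing under the operation: H = {(0,0), (0,1), (0,2), (0,3), (0,4), (0,5), (2,0), (2,1), (2,2), (2,3), (2,4), (2,5), (4,0), (4,1), (4,2), (4,3), (4,4), (4,5), (6,0), (6,1), (6,2), (6,3), (6,4), (6,5)}, so |H| = 24.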